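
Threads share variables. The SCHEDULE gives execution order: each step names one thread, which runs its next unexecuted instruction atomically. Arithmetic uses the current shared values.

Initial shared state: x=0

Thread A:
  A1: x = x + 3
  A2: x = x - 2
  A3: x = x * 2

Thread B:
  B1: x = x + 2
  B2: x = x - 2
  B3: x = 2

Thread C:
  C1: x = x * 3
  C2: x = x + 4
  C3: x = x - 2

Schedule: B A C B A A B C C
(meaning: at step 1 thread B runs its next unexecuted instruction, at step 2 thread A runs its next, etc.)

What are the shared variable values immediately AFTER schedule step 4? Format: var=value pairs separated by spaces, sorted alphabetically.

Step 1: thread B executes B1 (x = x + 2). Shared: x=2. PCs: A@0 B@1 C@0
Step 2: thread A executes A1 (x = x + 3). Shared: x=5. PCs: A@1 B@1 C@0
Step 3: thread C executes C1 (x = x * 3). Shared: x=15. PCs: A@1 B@1 C@1
Step 4: thread B executes B2 (x = x - 2). Shared: x=13. PCs: A@1 B@2 C@1

Answer: x=13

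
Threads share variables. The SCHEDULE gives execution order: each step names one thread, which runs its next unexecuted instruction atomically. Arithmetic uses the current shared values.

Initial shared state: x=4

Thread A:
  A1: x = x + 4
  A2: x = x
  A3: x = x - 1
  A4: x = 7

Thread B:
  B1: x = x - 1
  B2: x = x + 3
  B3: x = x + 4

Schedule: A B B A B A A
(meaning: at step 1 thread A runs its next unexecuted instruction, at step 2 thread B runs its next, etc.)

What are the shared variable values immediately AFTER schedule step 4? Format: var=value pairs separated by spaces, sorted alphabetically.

Step 1: thread A executes A1 (x = x + 4). Shared: x=8. PCs: A@1 B@0
Step 2: thread B executes B1 (x = x - 1). Shared: x=7. PCs: A@1 B@1
Step 3: thread B executes B2 (x = x + 3). Shared: x=10. PCs: A@1 B@2
Step 4: thread A executes A2 (x = x). Shared: x=10. PCs: A@2 B@2

Answer: x=10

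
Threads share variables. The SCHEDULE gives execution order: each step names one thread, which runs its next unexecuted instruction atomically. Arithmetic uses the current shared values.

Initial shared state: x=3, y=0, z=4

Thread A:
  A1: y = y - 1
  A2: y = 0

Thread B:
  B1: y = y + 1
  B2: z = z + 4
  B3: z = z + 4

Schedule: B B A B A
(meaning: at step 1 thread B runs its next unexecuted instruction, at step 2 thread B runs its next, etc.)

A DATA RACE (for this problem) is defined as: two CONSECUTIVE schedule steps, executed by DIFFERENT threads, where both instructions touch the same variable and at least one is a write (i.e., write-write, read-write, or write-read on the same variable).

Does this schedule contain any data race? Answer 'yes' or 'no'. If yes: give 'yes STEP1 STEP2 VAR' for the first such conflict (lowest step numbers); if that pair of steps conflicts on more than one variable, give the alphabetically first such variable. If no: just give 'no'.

Steps 1,2: same thread (B). No race.
Steps 2,3: B(r=z,w=z) vs A(r=y,w=y). No conflict.
Steps 3,4: A(r=y,w=y) vs B(r=z,w=z). No conflict.
Steps 4,5: B(r=z,w=z) vs A(r=-,w=y). No conflict.

Answer: no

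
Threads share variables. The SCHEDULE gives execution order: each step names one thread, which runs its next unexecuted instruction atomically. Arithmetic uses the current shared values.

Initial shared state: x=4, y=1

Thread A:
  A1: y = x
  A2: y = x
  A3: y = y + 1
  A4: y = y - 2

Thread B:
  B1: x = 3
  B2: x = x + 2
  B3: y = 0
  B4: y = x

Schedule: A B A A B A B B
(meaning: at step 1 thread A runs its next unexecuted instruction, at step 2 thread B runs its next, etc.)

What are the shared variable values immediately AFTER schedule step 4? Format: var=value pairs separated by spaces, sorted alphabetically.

Answer: x=3 y=4

Derivation:
Step 1: thread A executes A1 (y = x). Shared: x=4 y=4. PCs: A@1 B@0
Step 2: thread B executes B1 (x = 3). Shared: x=3 y=4. PCs: A@1 B@1
Step 3: thread A executes A2 (y = x). Shared: x=3 y=3. PCs: A@2 B@1
Step 4: thread A executes A3 (y = y + 1). Shared: x=3 y=4. PCs: A@3 B@1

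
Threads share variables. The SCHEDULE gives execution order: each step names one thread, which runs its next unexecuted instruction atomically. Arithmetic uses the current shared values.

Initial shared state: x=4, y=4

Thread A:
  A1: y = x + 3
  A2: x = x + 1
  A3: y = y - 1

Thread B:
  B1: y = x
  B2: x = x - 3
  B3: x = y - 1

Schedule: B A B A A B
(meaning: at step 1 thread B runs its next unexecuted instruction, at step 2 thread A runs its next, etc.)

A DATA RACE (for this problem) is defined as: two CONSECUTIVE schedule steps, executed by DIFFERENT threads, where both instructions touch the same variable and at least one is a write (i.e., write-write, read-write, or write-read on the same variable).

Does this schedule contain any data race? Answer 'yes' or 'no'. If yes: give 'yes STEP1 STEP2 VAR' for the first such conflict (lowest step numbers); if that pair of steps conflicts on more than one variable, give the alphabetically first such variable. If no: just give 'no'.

Answer: yes 1 2 y

Derivation:
Steps 1,2: B(y = x) vs A(y = x + 3). RACE on y (W-W).
Steps 2,3: A(y = x + 3) vs B(x = x - 3). RACE on x (R-W).
Steps 3,4: B(x = x - 3) vs A(x = x + 1). RACE on x (W-W).
Steps 4,5: same thread (A). No race.
Steps 5,6: A(y = y - 1) vs B(x = y - 1). RACE on y (W-R).
First conflict at steps 1,2.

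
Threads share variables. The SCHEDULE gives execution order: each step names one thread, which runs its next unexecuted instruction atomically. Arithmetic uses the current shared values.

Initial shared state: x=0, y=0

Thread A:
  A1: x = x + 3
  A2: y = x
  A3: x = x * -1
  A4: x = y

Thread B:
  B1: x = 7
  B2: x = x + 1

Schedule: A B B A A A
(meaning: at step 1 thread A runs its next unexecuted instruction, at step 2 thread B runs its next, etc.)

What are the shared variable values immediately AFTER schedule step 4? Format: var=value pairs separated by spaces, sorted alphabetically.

Answer: x=8 y=8

Derivation:
Step 1: thread A executes A1 (x = x + 3). Shared: x=3 y=0. PCs: A@1 B@0
Step 2: thread B executes B1 (x = 7). Shared: x=7 y=0. PCs: A@1 B@1
Step 3: thread B executes B2 (x = x + 1). Shared: x=8 y=0. PCs: A@1 B@2
Step 4: thread A executes A2 (y = x). Shared: x=8 y=8. PCs: A@2 B@2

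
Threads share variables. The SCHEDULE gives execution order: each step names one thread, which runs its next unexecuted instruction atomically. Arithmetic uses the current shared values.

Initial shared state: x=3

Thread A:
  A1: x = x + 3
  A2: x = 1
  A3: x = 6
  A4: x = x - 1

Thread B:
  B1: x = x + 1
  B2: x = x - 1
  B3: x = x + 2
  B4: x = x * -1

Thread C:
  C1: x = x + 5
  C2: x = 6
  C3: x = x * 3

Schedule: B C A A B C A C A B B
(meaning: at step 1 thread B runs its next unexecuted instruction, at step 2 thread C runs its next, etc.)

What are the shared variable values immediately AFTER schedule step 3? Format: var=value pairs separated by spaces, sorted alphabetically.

Step 1: thread B executes B1 (x = x + 1). Shared: x=4. PCs: A@0 B@1 C@0
Step 2: thread C executes C1 (x = x + 5). Shared: x=9. PCs: A@0 B@1 C@1
Step 3: thread A executes A1 (x = x + 3). Shared: x=12. PCs: A@1 B@1 C@1

Answer: x=12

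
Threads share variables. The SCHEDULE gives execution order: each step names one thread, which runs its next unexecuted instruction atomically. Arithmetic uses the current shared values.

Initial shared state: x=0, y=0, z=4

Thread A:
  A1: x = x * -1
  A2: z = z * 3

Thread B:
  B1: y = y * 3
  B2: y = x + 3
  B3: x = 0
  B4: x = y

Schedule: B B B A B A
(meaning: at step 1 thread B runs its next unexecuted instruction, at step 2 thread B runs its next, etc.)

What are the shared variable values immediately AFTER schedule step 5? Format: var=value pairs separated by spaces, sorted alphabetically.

Answer: x=3 y=3 z=4

Derivation:
Step 1: thread B executes B1 (y = y * 3). Shared: x=0 y=0 z=4. PCs: A@0 B@1
Step 2: thread B executes B2 (y = x + 3). Shared: x=0 y=3 z=4. PCs: A@0 B@2
Step 3: thread B executes B3 (x = 0). Shared: x=0 y=3 z=4. PCs: A@0 B@3
Step 4: thread A executes A1 (x = x * -1). Shared: x=0 y=3 z=4. PCs: A@1 B@3
Step 5: thread B executes B4 (x = y). Shared: x=3 y=3 z=4. PCs: A@1 B@4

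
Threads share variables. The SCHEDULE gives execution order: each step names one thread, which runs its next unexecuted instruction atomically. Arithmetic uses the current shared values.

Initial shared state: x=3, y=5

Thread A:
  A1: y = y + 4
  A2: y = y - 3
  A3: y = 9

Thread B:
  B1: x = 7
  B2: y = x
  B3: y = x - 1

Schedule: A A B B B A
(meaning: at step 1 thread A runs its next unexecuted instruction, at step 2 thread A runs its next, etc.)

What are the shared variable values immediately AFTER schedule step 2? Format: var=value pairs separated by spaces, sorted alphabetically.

Step 1: thread A executes A1 (y = y + 4). Shared: x=3 y=9. PCs: A@1 B@0
Step 2: thread A executes A2 (y = y - 3). Shared: x=3 y=6. PCs: A@2 B@0

Answer: x=3 y=6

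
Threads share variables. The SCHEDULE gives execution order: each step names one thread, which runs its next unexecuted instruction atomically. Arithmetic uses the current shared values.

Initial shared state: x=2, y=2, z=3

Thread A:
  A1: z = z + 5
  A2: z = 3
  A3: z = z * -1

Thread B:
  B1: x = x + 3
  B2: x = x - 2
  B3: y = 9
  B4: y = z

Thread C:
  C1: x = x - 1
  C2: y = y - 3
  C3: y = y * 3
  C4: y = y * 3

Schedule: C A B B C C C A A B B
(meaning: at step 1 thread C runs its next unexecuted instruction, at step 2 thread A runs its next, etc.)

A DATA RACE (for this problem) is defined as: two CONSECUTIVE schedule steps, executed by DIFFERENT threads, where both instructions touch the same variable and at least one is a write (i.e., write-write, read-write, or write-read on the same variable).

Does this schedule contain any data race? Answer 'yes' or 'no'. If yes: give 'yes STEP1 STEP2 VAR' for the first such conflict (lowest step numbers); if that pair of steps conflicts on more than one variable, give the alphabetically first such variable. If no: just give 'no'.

Answer: no

Derivation:
Steps 1,2: C(r=x,w=x) vs A(r=z,w=z). No conflict.
Steps 2,3: A(r=z,w=z) vs B(r=x,w=x). No conflict.
Steps 3,4: same thread (B). No race.
Steps 4,5: B(r=x,w=x) vs C(r=y,w=y). No conflict.
Steps 5,6: same thread (C). No race.
Steps 6,7: same thread (C). No race.
Steps 7,8: C(r=y,w=y) vs A(r=-,w=z). No conflict.
Steps 8,9: same thread (A). No race.
Steps 9,10: A(r=z,w=z) vs B(r=-,w=y). No conflict.
Steps 10,11: same thread (B). No race.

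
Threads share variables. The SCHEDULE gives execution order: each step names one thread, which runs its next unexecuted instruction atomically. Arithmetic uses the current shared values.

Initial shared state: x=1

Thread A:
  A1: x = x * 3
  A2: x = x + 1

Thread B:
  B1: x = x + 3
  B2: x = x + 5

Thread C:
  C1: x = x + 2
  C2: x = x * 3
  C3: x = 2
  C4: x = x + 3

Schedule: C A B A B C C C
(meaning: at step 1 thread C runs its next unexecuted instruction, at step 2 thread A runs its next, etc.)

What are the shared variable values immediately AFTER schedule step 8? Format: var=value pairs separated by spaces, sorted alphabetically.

Step 1: thread C executes C1 (x = x + 2). Shared: x=3. PCs: A@0 B@0 C@1
Step 2: thread A executes A1 (x = x * 3). Shared: x=9. PCs: A@1 B@0 C@1
Step 3: thread B executes B1 (x = x + 3). Shared: x=12. PCs: A@1 B@1 C@1
Step 4: thread A executes A2 (x = x + 1). Shared: x=13. PCs: A@2 B@1 C@1
Step 5: thread B executes B2 (x = x + 5). Shared: x=18. PCs: A@2 B@2 C@1
Step 6: thread C executes C2 (x = x * 3). Shared: x=54. PCs: A@2 B@2 C@2
Step 7: thread C executes C3 (x = 2). Shared: x=2. PCs: A@2 B@2 C@3
Step 8: thread C executes C4 (x = x + 3). Shared: x=5. PCs: A@2 B@2 C@4

Answer: x=5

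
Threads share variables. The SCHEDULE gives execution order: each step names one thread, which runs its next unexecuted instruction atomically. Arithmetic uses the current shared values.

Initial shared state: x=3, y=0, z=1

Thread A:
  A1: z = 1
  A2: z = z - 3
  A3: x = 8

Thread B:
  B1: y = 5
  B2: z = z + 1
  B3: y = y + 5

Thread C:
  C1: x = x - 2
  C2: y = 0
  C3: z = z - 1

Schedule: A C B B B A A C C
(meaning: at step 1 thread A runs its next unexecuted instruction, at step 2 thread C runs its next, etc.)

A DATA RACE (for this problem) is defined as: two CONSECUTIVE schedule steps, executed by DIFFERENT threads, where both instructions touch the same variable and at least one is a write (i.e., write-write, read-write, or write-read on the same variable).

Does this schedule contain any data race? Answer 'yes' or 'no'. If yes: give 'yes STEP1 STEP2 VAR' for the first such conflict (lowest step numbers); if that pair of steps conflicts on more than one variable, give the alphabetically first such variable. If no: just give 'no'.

Answer: no

Derivation:
Steps 1,2: A(r=-,w=z) vs C(r=x,w=x). No conflict.
Steps 2,3: C(r=x,w=x) vs B(r=-,w=y). No conflict.
Steps 3,4: same thread (B). No race.
Steps 4,5: same thread (B). No race.
Steps 5,6: B(r=y,w=y) vs A(r=z,w=z). No conflict.
Steps 6,7: same thread (A). No race.
Steps 7,8: A(r=-,w=x) vs C(r=-,w=y). No conflict.
Steps 8,9: same thread (C). No race.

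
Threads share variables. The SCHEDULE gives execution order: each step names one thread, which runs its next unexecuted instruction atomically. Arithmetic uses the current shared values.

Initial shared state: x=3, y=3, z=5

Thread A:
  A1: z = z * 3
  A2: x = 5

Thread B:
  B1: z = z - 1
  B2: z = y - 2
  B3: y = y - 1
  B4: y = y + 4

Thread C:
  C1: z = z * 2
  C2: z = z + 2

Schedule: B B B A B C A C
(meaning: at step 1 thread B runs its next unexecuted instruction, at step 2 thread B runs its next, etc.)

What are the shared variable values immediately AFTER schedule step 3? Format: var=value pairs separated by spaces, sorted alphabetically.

Step 1: thread B executes B1 (z = z - 1). Shared: x=3 y=3 z=4. PCs: A@0 B@1 C@0
Step 2: thread B executes B2 (z = y - 2). Shared: x=3 y=3 z=1. PCs: A@0 B@2 C@0
Step 3: thread B executes B3 (y = y - 1). Shared: x=3 y=2 z=1. PCs: A@0 B@3 C@0

Answer: x=3 y=2 z=1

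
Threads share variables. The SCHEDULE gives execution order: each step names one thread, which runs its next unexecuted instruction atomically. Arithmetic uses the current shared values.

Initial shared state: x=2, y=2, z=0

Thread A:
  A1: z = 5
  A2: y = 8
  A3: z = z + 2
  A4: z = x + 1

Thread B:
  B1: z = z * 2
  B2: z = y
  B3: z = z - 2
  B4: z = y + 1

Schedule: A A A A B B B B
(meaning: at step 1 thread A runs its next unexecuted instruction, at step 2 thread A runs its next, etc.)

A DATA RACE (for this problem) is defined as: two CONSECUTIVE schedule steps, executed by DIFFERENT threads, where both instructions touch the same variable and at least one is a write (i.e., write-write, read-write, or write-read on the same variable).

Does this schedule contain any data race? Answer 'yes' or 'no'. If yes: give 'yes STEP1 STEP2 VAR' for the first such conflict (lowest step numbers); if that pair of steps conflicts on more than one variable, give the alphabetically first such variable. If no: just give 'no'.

Steps 1,2: same thread (A). No race.
Steps 2,3: same thread (A). No race.
Steps 3,4: same thread (A). No race.
Steps 4,5: A(z = x + 1) vs B(z = z * 2). RACE on z (W-W).
Steps 5,6: same thread (B). No race.
Steps 6,7: same thread (B). No race.
Steps 7,8: same thread (B). No race.
First conflict at steps 4,5.

Answer: yes 4 5 z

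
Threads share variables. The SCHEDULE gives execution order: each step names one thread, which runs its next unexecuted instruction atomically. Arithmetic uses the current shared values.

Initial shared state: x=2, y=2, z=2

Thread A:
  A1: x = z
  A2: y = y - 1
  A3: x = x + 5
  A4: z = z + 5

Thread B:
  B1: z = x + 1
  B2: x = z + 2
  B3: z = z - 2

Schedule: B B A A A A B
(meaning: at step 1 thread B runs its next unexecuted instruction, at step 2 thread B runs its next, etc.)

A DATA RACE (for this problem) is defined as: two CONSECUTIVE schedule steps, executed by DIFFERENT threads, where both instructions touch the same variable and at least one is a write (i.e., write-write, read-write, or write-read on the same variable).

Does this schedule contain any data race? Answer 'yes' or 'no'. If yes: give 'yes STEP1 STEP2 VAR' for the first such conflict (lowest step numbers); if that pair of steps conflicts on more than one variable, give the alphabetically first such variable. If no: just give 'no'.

Answer: yes 2 3 x

Derivation:
Steps 1,2: same thread (B). No race.
Steps 2,3: B(x = z + 2) vs A(x = z). RACE on x (W-W).
Steps 3,4: same thread (A). No race.
Steps 4,5: same thread (A). No race.
Steps 5,6: same thread (A). No race.
Steps 6,7: A(z = z + 5) vs B(z = z - 2). RACE on z (W-W).
First conflict at steps 2,3.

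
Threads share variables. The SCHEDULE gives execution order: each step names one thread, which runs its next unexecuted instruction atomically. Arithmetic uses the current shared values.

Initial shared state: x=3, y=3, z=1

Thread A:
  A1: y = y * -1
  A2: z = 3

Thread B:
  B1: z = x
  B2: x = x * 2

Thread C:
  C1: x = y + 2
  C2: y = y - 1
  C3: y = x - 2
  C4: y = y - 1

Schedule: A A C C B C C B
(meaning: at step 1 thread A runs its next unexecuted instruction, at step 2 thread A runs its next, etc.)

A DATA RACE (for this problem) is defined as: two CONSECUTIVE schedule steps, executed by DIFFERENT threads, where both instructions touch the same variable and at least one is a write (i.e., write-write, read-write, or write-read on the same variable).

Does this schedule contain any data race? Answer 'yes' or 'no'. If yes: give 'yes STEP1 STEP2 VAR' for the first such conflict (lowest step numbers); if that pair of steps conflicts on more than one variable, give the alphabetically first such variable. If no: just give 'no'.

Answer: no

Derivation:
Steps 1,2: same thread (A). No race.
Steps 2,3: A(r=-,w=z) vs C(r=y,w=x). No conflict.
Steps 3,4: same thread (C). No race.
Steps 4,5: C(r=y,w=y) vs B(r=x,w=z). No conflict.
Steps 5,6: B(r=x,w=z) vs C(r=x,w=y). No conflict.
Steps 6,7: same thread (C). No race.
Steps 7,8: C(r=y,w=y) vs B(r=x,w=x). No conflict.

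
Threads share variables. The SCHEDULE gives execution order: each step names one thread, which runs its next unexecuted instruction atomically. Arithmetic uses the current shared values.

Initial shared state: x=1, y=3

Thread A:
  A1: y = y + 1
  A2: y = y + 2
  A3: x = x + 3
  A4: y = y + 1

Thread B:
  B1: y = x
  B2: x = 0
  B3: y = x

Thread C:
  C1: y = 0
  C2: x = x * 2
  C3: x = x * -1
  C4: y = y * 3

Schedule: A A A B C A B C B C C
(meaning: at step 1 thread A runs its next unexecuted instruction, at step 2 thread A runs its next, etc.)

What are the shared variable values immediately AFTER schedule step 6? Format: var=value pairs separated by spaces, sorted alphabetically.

Answer: x=4 y=1

Derivation:
Step 1: thread A executes A1 (y = y + 1). Shared: x=1 y=4. PCs: A@1 B@0 C@0
Step 2: thread A executes A2 (y = y + 2). Shared: x=1 y=6. PCs: A@2 B@0 C@0
Step 3: thread A executes A3 (x = x + 3). Shared: x=4 y=6. PCs: A@3 B@0 C@0
Step 4: thread B executes B1 (y = x). Shared: x=4 y=4. PCs: A@3 B@1 C@0
Step 5: thread C executes C1 (y = 0). Shared: x=4 y=0. PCs: A@3 B@1 C@1
Step 6: thread A executes A4 (y = y + 1). Shared: x=4 y=1. PCs: A@4 B@1 C@1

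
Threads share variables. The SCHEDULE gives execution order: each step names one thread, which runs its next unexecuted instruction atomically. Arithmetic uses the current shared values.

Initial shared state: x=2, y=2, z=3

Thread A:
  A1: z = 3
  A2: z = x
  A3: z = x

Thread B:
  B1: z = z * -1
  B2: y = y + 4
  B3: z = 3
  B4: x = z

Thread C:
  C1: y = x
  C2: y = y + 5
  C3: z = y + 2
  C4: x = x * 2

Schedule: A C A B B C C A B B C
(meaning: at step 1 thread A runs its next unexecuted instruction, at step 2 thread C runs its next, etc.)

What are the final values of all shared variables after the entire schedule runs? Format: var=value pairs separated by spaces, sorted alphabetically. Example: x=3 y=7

Answer: x=6 y=11 z=3

Derivation:
Step 1: thread A executes A1 (z = 3). Shared: x=2 y=2 z=3. PCs: A@1 B@0 C@0
Step 2: thread C executes C1 (y = x). Shared: x=2 y=2 z=3. PCs: A@1 B@0 C@1
Step 3: thread A executes A2 (z = x). Shared: x=2 y=2 z=2. PCs: A@2 B@0 C@1
Step 4: thread B executes B1 (z = z * -1). Shared: x=2 y=2 z=-2. PCs: A@2 B@1 C@1
Step 5: thread B executes B2 (y = y + 4). Shared: x=2 y=6 z=-2. PCs: A@2 B@2 C@1
Step 6: thread C executes C2 (y = y + 5). Shared: x=2 y=11 z=-2. PCs: A@2 B@2 C@2
Step 7: thread C executes C3 (z = y + 2). Shared: x=2 y=11 z=13. PCs: A@2 B@2 C@3
Step 8: thread A executes A3 (z = x). Shared: x=2 y=11 z=2. PCs: A@3 B@2 C@3
Step 9: thread B executes B3 (z = 3). Shared: x=2 y=11 z=3. PCs: A@3 B@3 C@3
Step 10: thread B executes B4 (x = z). Shared: x=3 y=11 z=3. PCs: A@3 B@4 C@3
Step 11: thread C executes C4 (x = x * 2). Shared: x=6 y=11 z=3. PCs: A@3 B@4 C@4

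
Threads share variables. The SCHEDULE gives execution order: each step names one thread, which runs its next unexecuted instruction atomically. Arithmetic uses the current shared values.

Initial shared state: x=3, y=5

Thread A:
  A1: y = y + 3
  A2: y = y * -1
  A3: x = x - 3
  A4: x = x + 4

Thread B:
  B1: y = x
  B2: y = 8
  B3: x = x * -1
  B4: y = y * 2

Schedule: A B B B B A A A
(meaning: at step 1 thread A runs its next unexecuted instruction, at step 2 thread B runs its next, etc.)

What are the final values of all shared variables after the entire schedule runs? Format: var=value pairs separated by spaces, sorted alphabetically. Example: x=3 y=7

Step 1: thread A executes A1 (y = y + 3). Shared: x=3 y=8. PCs: A@1 B@0
Step 2: thread B executes B1 (y = x). Shared: x=3 y=3. PCs: A@1 B@1
Step 3: thread B executes B2 (y = 8). Shared: x=3 y=8. PCs: A@1 B@2
Step 4: thread B executes B3 (x = x * -1). Shared: x=-3 y=8. PCs: A@1 B@3
Step 5: thread B executes B4 (y = y * 2). Shared: x=-3 y=16. PCs: A@1 B@4
Step 6: thread A executes A2 (y = y * -1). Shared: x=-3 y=-16. PCs: A@2 B@4
Step 7: thread A executes A3 (x = x - 3). Shared: x=-6 y=-16. PCs: A@3 B@4
Step 8: thread A executes A4 (x = x + 4). Shared: x=-2 y=-16. PCs: A@4 B@4

Answer: x=-2 y=-16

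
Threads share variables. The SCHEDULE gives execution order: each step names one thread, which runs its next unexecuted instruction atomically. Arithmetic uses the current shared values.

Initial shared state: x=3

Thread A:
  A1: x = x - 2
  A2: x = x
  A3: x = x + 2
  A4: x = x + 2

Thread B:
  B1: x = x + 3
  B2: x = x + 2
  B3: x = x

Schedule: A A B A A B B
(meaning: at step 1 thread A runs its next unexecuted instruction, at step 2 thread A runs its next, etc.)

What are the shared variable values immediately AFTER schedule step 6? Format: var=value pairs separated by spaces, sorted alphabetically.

Answer: x=10

Derivation:
Step 1: thread A executes A1 (x = x - 2). Shared: x=1. PCs: A@1 B@0
Step 2: thread A executes A2 (x = x). Shared: x=1. PCs: A@2 B@0
Step 3: thread B executes B1 (x = x + 3). Shared: x=4. PCs: A@2 B@1
Step 4: thread A executes A3 (x = x + 2). Shared: x=6. PCs: A@3 B@1
Step 5: thread A executes A4 (x = x + 2). Shared: x=8. PCs: A@4 B@1
Step 6: thread B executes B2 (x = x + 2). Shared: x=10. PCs: A@4 B@2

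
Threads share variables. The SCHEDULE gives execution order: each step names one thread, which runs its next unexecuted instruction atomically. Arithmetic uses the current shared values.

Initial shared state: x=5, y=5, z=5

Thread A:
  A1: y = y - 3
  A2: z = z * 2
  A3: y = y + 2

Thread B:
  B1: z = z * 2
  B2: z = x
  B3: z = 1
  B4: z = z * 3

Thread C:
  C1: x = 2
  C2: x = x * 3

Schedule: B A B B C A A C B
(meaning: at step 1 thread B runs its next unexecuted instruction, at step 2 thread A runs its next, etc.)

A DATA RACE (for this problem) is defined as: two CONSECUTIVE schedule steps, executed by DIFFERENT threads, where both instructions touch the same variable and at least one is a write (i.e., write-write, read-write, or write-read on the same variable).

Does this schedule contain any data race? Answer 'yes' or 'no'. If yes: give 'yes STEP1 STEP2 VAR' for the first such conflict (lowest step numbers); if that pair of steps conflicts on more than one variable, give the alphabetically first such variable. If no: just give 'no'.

Steps 1,2: B(r=z,w=z) vs A(r=y,w=y). No conflict.
Steps 2,3: A(r=y,w=y) vs B(r=x,w=z). No conflict.
Steps 3,4: same thread (B). No race.
Steps 4,5: B(r=-,w=z) vs C(r=-,w=x). No conflict.
Steps 5,6: C(r=-,w=x) vs A(r=z,w=z). No conflict.
Steps 6,7: same thread (A). No race.
Steps 7,8: A(r=y,w=y) vs C(r=x,w=x). No conflict.
Steps 8,9: C(r=x,w=x) vs B(r=z,w=z). No conflict.

Answer: no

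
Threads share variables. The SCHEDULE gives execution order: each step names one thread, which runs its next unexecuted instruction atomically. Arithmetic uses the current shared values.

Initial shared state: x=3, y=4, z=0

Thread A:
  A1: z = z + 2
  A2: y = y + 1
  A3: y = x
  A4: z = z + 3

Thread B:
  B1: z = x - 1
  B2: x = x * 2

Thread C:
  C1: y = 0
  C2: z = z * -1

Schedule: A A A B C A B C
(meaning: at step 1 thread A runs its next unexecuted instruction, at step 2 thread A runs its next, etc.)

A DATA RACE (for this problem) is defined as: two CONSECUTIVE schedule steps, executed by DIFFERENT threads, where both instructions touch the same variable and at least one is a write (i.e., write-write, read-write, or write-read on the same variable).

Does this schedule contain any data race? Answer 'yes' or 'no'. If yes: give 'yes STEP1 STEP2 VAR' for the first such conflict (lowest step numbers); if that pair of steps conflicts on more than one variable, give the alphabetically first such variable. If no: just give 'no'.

Answer: no

Derivation:
Steps 1,2: same thread (A). No race.
Steps 2,3: same thread (A). No race.
Steps 3,4: A(r=x,w=y) vs B(r=x,w=z). No conflict.
Steps 4,5: B(r=x,w=z) vs C(r=-,w=y). No conflict.
Steps 5,6: C(r=-,w=y) vs A(r=z,w=z). No conflict.
Steps 6,7: A(r=z,w=z) vs B(r=x,w=x). No conflict.
Steps 7,8: B(r=x,w=x) vs C(r=z,w=z). No conflict.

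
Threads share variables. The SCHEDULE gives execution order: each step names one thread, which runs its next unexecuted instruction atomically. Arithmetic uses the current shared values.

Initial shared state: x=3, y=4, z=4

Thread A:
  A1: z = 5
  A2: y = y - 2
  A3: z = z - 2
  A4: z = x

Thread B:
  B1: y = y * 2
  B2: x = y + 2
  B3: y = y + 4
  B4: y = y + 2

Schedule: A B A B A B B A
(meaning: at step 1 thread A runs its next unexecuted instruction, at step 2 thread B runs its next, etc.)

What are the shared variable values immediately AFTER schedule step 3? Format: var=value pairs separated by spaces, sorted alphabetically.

Answer: x=3 y=6 z=5

Derivation:
Step 1: thread A executes A1 (z = 5). Shared: x=3 y=4 z=5. PCs: A@1 B@0
Step 2: thread B executes B1 (y = y * 2). Shared: x=3 y=8 z=5. PCs: A@1 B@1
Step 3: thread A executes A2 (y = y - 2). Shared: x=3 y=6 z=5. PCs: A@2 B@1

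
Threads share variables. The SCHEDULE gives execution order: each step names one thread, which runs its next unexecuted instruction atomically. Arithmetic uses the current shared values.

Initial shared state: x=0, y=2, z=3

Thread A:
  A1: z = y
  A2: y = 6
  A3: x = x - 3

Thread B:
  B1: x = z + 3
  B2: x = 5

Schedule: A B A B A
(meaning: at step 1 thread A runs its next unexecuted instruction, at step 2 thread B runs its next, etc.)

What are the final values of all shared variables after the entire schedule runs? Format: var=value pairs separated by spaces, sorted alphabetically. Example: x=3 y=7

Answer: x=2 y=6 z=2

Derivation:
Step 1: thread A executes A1 (z = y). Shared: x=0 y=2 z=2. PCs: A@1 B@0
Step 2: thread B executes B1 (x = z + 3). Shared: x=5 y=2 z=2. PCs: A@1 B@1
Step 3: thread A executes A2 (y = 6). Shared: x=5 y=6 z=2. PCs: A@2 B@1
Step 4: thread B executes B2 (x = 5). Shared: x=5 y=6 z=2. PCs: A@2 B@2
Step 5: thread A executes A3 (x = x - 3). Shared: x=2 y=6 z=2. PCs: A@3 B@2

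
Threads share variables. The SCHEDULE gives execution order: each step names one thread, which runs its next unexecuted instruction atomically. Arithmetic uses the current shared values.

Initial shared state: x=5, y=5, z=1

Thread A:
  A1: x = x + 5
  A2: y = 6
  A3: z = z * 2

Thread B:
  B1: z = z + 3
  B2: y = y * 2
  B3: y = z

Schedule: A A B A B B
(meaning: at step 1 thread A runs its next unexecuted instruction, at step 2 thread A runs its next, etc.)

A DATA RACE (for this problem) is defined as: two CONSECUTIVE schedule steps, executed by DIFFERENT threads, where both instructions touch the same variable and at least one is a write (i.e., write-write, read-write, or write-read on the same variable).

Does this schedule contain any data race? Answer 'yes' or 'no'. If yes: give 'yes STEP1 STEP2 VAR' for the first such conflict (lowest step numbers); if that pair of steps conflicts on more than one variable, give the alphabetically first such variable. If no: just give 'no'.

Steps 1,2: same thread (A). No race.
Steps 2,3: A(r=-,w=y) vs B(r=z,w=z). No conflict.
Steps 3,4: B(z = z + 3) vs A(z = z * 2). RACE on z (W-W).
Steps 4,5: A(r=z,w=z) vs B(r=y,w=y). No conflict.
Steps 5,6: same thread (B). No race.
First conflict at steps 3,4.

Answer: yes 3 4 z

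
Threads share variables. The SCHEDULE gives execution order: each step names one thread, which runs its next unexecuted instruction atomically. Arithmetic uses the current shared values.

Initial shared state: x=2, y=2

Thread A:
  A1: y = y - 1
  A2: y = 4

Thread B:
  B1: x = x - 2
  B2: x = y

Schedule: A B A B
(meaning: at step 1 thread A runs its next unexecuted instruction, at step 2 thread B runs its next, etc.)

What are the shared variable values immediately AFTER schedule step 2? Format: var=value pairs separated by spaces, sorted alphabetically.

Step 1: thread A executes A1 (y = y - 1). Shared: x=2 y=1. PCs: A@1 B@0
Step 2: thread B executes B1 (x = x - 2). Shared: x=0 y=1. PCs: A@1 B@1

Answer: x=0 y=1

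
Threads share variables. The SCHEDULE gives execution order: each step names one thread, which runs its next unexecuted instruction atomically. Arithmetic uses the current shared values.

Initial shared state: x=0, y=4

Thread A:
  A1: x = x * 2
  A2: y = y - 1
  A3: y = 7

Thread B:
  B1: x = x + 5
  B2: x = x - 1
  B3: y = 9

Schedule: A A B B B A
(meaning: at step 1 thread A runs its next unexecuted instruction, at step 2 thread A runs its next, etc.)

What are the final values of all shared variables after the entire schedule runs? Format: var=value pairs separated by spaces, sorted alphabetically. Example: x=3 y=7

Answer: x=4 y=7

Derivation:
Step 1: thread A executes A1 (x = x * 2). Shared: x=0 y=4. PCs: A@1 B@0
Step 2: thread A executes A2 (y = y - 1). Shared: x=0 y=3. PCs: A@2 B@0
Step 3: thread B executes B1 (x = x + 5). Shared: x=5 y=3. PCs: A@2 B@1
Step 4: thread B executes B2 (x = x - 1). Shared: x=4 y=3. PCs: A@2 B@2
Step 5: thread B executes B3 (y = 9). Shared: x=4 y=9. PCs: A@2 B@3
Step 6: thread A executes A3 (y = 7). Shared: x=4 y=7. PCs: A@3 B@3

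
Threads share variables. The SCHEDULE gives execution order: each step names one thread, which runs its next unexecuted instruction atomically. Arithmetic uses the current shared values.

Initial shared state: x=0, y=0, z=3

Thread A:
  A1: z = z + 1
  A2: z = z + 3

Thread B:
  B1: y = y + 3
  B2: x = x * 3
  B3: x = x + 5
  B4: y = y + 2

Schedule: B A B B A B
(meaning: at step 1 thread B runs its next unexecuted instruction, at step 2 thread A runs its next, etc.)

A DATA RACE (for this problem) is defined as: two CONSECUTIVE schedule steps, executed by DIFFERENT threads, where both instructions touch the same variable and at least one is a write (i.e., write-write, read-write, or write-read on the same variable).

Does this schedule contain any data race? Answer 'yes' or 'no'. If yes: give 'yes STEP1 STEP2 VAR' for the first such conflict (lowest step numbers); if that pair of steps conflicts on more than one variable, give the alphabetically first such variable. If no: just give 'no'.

Answer: no

Derivation:
Steps 1,2: B(r=y,w=y) vs A(r=z,w=z). No conflict.
Steps 2,3: A(r=z,w=z) vs B(r=x,w=x). No conflict.
Steps 3,4: same thread (B). No race.
Steps 4,5: B(r=x,w=x) vs A(r=z,w=z). No conflict.
Steps 5,6: A(r=z,w=z) vs B(r=y,w=y). No conflict.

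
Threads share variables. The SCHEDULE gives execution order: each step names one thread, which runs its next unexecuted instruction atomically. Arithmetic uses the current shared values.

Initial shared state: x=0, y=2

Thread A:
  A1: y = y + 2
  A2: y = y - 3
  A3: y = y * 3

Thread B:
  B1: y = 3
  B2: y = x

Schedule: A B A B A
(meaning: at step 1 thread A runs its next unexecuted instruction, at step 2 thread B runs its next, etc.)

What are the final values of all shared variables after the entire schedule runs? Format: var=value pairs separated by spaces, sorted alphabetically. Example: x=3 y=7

Step 1: thread A executes A1 (y = y + 2). Shared: x=0 y=4. PCs: A@1 B@0
Step 2: thread B executes B1 (y = 3). Shared: x=0 y=3. PCs: A@1 B@1
Step 3: thread A executes A2 (y = y - 3). Shared: x=0 y=0. PCs: A@2 B@1
Step 4: thread B executes B2 (y = x). Shared: x=0 y=0. PCs: A@2 B@2
Step 5: thread A executes A3 (y = y * 3). Shared: x=0 y=0. PCs: A@3 B@2

Answer: x=0 y=0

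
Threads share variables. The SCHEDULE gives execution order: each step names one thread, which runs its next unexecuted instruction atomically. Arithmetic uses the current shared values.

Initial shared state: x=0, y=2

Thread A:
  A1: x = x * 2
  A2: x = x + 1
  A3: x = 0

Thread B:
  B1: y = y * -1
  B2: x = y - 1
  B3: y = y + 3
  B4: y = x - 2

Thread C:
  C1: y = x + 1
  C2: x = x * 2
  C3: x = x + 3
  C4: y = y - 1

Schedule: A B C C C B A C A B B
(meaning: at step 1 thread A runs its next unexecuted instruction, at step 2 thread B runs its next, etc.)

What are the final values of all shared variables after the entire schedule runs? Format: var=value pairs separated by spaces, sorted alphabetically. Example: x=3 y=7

Answer: x=0 y=-2

Derivation:
Step 1: thread A executes A1 (x = x * 2). Shared: x=0 y=2. PCs: A@1 B@0 C@0
Step 2: thread B executes B1 (y = y * -1). Shared: x=0 y=-2. PCs: A@1 B@1 C@0
Step 3: thread C executes C1 (y = x + 1). Shared: x=0 y=1. PCs: A@1 B@1 C@1
Step 4: thread C executes C2 (x = x * 2). Shared: x=0 y=1. PCs: A@1 B@1 C@2
Step 5: thread C executes C3 (x = x + 3). Shared: x=3 y=1. PCs: A@1 B@1 C@3
Step 6: thread B executes B2 (x = y - 1). Shared: x=0 y=1. PCs: A@1 B@2 C@3
Step 7: thread A executes A2 (x = x + 1). Shared: x=1 y=1. PCs: A@2 B@2 C@3
Step 8: thread C executes C4 (y = y - 1). Shared: x=1 y=0. PCs: A@2 B@2 C@4
Step 9: thread A executes A3 (x = 0). Shared: x=0 y=0. PCs: A@3 B@2 C@4
Step 10: thread B executes B3 (y = y + 3). Shared: x=0 y=3. PCs: A@3 B@3 C@4
Step 11: thread B executes B4 (y = x - 2). Shared: x=0 y=-2. PCs: A@3 B@4 C@4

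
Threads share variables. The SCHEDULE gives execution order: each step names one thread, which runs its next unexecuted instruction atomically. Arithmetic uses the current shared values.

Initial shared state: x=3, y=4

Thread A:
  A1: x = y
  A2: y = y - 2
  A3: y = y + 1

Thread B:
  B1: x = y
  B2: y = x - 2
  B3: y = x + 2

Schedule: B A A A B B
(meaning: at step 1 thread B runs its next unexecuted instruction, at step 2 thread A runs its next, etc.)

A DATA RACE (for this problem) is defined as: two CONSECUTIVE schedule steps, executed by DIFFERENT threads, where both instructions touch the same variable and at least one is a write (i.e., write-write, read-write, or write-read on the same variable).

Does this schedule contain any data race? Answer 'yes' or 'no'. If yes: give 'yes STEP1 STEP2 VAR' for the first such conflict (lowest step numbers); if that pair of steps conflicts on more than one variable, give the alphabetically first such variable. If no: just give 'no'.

Steps 1,2: B(x = y) vs A(x = y). RACE on x (W-W).
Steps 2,3: same thread (A). No race.
Steps 3,4: same thread (A). No race.
Steps 4,5: A(y = y + 1) vs B(y = x - 2). RACE on y (W-W).
Steps 5,6: same thread (B). No race.
First conflict at steps 1,2.

Answer: yes 1 2 x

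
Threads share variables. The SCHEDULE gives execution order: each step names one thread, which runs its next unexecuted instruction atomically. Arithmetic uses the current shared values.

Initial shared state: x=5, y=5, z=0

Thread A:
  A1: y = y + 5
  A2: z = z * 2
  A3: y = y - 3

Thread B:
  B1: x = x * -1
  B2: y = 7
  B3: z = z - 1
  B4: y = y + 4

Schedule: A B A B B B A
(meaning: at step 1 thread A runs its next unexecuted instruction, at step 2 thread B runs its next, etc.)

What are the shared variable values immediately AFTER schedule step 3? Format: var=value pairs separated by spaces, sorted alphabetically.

Step 1: thread A executes A1 (y = y + 5). Shared: x=5 y=10 z=0. PCs: A@1 B@0
Step 2: thread B executes B1 (x = x * -1). Shared: x=-5 y=10 z=0. PCs: A@1 B@1
Step 3: thread A executes A2 (z = z * 2). Shared: x=-5 y=10 z=0. PCs: A@2 B@1

Answer: x=-5 y=10 z=0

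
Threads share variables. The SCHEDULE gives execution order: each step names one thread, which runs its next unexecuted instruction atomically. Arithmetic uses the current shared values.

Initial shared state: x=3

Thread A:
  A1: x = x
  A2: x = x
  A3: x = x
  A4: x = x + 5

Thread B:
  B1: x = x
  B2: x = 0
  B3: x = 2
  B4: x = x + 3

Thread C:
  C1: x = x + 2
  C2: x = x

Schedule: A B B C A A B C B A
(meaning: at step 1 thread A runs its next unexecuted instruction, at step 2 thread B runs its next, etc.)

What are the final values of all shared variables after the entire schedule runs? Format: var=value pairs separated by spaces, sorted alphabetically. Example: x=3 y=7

Answer: x=10

Derivation:
Step 1: thread A executes A1 (x = x). Shared: x=3. PCs: A@1 B@0 C@0
Step 2: thread B executes B1 (x = x). Shared: x=3. PCs: A@1 B@1 C@0
Step 3: thread B executes B2 (x = 0). Shared: x=0. PCs: A@1 B@2 C@0
Step 4: thread C executes C1 (x = x + 2). Shared: x=2. PCs: A@1 B@2 C@1
Step 5: thread A executes A2 (x = x). Shared: x=2. PCs: A@2 B@2 C@1
Step 6: thread A executes A3 (x = x). Shared: x=2. PCs: A@3 B@2 C@1
Step 7: thread B executes B3 (x = 2). Shared: x=2. PCs: A@3 B@3 C@1
Step 8: thread C executes C2 (x = x). Shared: x=2. PCs: A@3 B@3 C@2
Step 9: thread B executes B4 (x = x + 3). Shared: x=5. PCs: A@3 B@4 C@2
Step 10: thread A executes A4 (x = x + 5). Shared: x=10. PCs: A@4 B@4 C@2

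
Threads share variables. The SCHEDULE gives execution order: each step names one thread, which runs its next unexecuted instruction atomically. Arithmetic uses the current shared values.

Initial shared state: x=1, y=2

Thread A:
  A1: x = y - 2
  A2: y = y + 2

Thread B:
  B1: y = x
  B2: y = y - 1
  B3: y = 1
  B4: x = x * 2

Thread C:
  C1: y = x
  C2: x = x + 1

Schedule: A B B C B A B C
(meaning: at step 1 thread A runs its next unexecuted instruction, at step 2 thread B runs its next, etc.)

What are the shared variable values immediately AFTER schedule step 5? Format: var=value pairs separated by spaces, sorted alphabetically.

Step 1: thread A executes A1 (x = y - 2). Shared: x=0 y=2. PCs: A@1 B@0 C@0
Step 2: thread B executes B1 (y = x). Shared: x=0 y=0. PCs: A@1 B@1 C@0
Step 3: thread B executes B2 (y = y - 1). Shared: x=0 y=-1. PCs: A@1 B@2 C@0
Step 4: thread C executes C1 (y = x). Shared: x=0 y=0. PCs: A@1 B@2 C@1
Step 5: thread B executes B3 (y = 1). Shared: x=0 y=1. PCs: A@1 B@3 C@1

Answer: x=0 y=1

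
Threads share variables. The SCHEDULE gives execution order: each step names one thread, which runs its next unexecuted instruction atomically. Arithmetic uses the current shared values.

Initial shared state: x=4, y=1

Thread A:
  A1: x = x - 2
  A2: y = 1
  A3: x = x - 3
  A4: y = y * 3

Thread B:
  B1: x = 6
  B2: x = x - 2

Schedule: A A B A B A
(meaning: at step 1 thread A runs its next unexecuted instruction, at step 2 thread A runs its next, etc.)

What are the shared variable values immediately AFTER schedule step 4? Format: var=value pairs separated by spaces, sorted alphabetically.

Answer: x=3 y=1

Derivation:
Step 1: thread A executes A1 (x = x - 2). Shared: x=2 y=1. PCs: A@1 B@0
Step 2: thread A executes A2 (y = 1). Shared: x=2 y=1. PCs: A@2 B@0
Step 3: thread B executes B1 (x = 6). Shared: x=6 y=1. PCs: A@2 B@1
Step 4: thread A executes A3 (x = x - 3). Shared: x=3 y=1. PCs: A@3 B@1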